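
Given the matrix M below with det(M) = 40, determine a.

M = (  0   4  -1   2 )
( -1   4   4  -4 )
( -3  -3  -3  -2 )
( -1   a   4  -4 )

Expanding along the row containing a, det(M) is linear in a: det(M) = (20)·a + (-80).
Set (20)·a + (-80) = 40  ⇒  (20)·a = 120  ⇒  a = 6.

a = 6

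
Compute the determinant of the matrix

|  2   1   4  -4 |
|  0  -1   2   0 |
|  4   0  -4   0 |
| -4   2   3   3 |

Expand along row 2 (it has 2 zeros):
  + (-1) · M_22   where M_22 = det([2 4 -4; 4 -4 0; -4 3 3]) = -56
  − (2) · M_23   where M_23 = det([2 1 -4; 4 0 0; -4 2 3]) = -44
det = (+1)·(-1)·(-56) + (-1)·(2)·(-44) = 144

144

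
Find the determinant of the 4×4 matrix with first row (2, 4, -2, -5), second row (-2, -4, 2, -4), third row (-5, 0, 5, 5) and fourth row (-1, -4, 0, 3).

Expand along row 3 (it has 1 zero):
  + (-5) · M_31   where M_31 = det([4 -2 -5; -4 2 -4; -4 0 3]) = -72
  + (5) · M_33   where M_33 = det([2 4 -5; -2 -4 -4; -1 -4 3]) = -36
  − (5) · M_34   where M_34 = det([2 4 -2; -2 -4 2; -1 -4 0]) = 0
det = (+1)·(-5)·(-72) + (+1)·(5)·(-36) + (-1)·(5)·(0) = 180

180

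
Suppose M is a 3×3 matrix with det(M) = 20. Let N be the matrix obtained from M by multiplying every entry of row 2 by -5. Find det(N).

Scaling one row by -5 multiplies the determinant by -5.
det(N) = (-5)·(20) = -100

-100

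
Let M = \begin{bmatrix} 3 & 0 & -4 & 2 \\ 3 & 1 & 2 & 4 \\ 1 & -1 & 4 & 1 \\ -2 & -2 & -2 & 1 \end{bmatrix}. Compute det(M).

The determinant is 164.

Expand along row 1 (it has 1 zero):
  + (3) · M_11   where M_11 = det([1 2 4; -1 4 1; -2 -2 1]) = 44
  + (-4) · M_13   where M_13 = det([3 1 4; 1 -1 1; -2 -2 1]) = -16
  − (2) · M_14   where M_14 = det([3 1 2; 1 -1 4; -2 -2 -2]) = 16
det = (+1)·(3)·(44) + (+1)·(-4)·(-16) + (-1)·(2)·(16) = 164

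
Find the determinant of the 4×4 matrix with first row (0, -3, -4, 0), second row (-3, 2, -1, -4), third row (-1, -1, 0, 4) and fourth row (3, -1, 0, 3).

-89

Expand along row 1 (it has 2 zeros):
  − (-3) · M_12   where M_12 = det([-3 -1 -4; -1 0 4; 3 0 3]) = -15
  + (-4) · M_13   where M_13 = det([-3 2 -4; -1 -1 4; 3 -1 3]) = 11
det = (-1)·(-3)·(-15) + (+1)·(-4)·(11) = -89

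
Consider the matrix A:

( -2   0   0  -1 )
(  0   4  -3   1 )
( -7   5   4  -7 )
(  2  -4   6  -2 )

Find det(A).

10

Expand along row 1 (it has 2 zeros):
  + (-2) · M_11   where M_11 = det([4 -3 1; 5 4 -7; -4 6 -2]) = 68
  − (-1) · M_14   where M_14 = det([0 4 -3; -7 5 4; 2 -4 6]) = 146
det = (+1)·(-2)·(68) + (-1)·(-1)·(146) = 10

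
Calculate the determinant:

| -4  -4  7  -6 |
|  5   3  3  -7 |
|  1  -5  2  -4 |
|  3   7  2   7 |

The determinant is -2670.

Expand along row 1:
  + (-4) · M_11   where M_11 = det([3 3 -7; -5 2 -4; 7 2 7]) = 255
  − (-4) · M_12   where M_12 = det([5 3 -7; 1 2 -4; 3 2 7]) = 81
  + (7) · M_13   where M_13 = det([5 3 -7; 1 -5 -4; 3 7 7]) = -246
  − (-6) · M_14   where M_14 = det([5 3 3; 1 -5 2; 3 7 2]) = -42
det = (+1)·(-4)·(255) + (-1)·(-4)·(81) + (+1)·(7)·(-246) + (-1)·(-6)·(-42) = -2670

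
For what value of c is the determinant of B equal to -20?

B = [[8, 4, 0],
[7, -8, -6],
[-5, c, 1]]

Expanding along the row containing c, det(B) is linear in c: det(B) = (48)·c + (28).
Set (48)·c + (28) = -20  ⇒  (48)·c = -48  ⇒  c = -1.

c = -1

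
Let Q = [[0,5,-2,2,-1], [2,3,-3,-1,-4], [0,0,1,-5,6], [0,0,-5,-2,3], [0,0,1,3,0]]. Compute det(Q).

Q is block upper-triangular with a 2×2 block and a 3×3 block on the diagonal, so its determinant equals the product of the determinants of the diagonal blocks.
det of the 2×2 block = -10
det of the 3×3 block = -102
det = (-10)·(-102) = 1020

1020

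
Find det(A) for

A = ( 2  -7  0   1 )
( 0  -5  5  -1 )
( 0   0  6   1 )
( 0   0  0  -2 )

120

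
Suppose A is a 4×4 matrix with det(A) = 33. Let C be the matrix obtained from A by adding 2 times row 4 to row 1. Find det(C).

Adding a multiple of one row to another leaves the determinant unchanged.
det(C) = (1)·(33) = 33

33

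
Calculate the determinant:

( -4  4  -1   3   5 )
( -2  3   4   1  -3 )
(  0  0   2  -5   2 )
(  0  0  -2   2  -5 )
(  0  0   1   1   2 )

The matrix is block upper-triangular with a 2×2 block and a 3×3 block on the diagonal, so its determinant equals the product of the determinants of the diagonal blocks.
det of the 2×2 block = -4
det of the 3×3 block = 15
det = (-4)·(15) = -60

-60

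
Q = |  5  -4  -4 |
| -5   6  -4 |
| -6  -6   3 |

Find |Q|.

-450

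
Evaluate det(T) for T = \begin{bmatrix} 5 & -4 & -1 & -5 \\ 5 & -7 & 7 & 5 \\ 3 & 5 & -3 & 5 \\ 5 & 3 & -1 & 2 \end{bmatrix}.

The determinant is 1260.

Expand along row 1:
  + (5) · M_11   where M_11 = det([-7 7 5; 5 -3 5; 3 -1 2]) = 62
  − (-4) · M_12   where M_12 = det([5 7 5; 3 -3 5; 5 -1 2]) = 188
  + (-1) · M_13   where M_13 = det([5 -7 5; 3 5 5; 5 3 2]) = -238
  − (-5) · M_14   where M_14 = det([5 -7 7; 3 5 -3; 5 3 -1]) = -8
det = (+1)·(5)·(62) + (-1)·(-4)·(188) + (+1)·(-1)·(-238) + (-1)·(-5)·(-8) = 1260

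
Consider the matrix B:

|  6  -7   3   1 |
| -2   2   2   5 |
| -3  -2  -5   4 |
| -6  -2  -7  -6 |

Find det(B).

Expand along row 1:
  + (6) · M_11   where M_11 = det([2 2 5; -2 -5 4; -2 -7 -6]) = 96
  − (-7) · M_12   where M_12 = det([-2 2 5; -3 -5 4; -6 -7 -6]) = -245
  + (3) · M_13   where M_13 = det([-2 2 5; -3 -2 4; -6 -2 -6]) = -154
  − (1) · M_14   where M_14 = det([-2 2 2; -3 -2 -5; -6 -2 -7]) = -2
det = (+1)·(6)·(96) + (-1)·(-7)·(-245) + (+1)·(3)·(-154) + (-1)·(1)·(-2) = -1599

-1599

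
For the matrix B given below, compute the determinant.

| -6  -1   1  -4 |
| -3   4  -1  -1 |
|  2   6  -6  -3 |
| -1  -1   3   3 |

7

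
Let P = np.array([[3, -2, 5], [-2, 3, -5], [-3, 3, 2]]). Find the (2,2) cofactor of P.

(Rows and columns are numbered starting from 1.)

Delete row 2 and column 2; the remaining 2×2 submatrix is [3 5; -3 2].
Its determinant is 3·2 − 5·(-3) = 21.
The cofactor carries sign (−1)^(2+2) = +1, so C_{2,2} = +(21) = 21.

21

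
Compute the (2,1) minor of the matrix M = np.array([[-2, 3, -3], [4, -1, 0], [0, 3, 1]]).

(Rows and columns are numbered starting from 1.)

12

Delete row 2 and column 1; the remaining 2×2 submatrix is [3 -3; 3 1].
Its determinant is 3·1 − (-3)·3 = 12.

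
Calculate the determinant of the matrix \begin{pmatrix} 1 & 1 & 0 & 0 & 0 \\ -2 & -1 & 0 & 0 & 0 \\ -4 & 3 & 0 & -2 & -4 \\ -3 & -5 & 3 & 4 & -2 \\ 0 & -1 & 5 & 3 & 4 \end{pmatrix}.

88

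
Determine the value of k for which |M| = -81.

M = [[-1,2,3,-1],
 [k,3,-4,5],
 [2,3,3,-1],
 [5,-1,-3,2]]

Expanding along the row containing k, det(M) is linear in k: det(M) = (3)·k + (-66).
Set (3)·k + (-66) = -81  ⇒  (3)·k = -15  ⇒  k = -5.

k = -5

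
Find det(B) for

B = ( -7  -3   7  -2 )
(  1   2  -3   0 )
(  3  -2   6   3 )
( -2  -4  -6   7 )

Expand along row 2 (it has 1 zero):
  − (1) · M_21   where M_21 = det([-3 7 -2; -2 6 3; -4 -6 7]) = -238
  + (2) · M_22   where M_22 = det([-7 7 -2; 3 6 3; -2 -6 7]) = -597
  − (-3) · M_23   where M_23 = det([-7 -3 -2; 3 -2 3; -2 -4 7]) = 127
det = (-1)·(1)·(-238) + (+1)·(2)·(-597) + (-1)·(-3)·(127) = -575

-575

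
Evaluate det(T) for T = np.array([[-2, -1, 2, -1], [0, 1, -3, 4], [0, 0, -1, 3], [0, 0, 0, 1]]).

The determinant is 2.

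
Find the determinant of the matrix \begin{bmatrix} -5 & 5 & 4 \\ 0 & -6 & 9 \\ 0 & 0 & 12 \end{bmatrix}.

The matrix is upper triangular, so the determinant is the product of the diagonal entries:
det = (-5) · (-6) · (12) = 360

360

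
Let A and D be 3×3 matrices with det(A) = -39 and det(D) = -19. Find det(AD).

741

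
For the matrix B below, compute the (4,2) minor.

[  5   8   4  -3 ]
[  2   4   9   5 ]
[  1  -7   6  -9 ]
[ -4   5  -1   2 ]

The minor is -472.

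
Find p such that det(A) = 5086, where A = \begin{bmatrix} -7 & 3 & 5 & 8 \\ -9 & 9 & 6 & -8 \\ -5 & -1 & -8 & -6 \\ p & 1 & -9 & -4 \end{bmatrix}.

-4

Expanding along the column containing p, det(A) is linear in p: det(A) = (518)·p + (7158).
Set (518)·p + (7158) = 5086  ⇒  (518)·p = -2072  ⇒  p = -4.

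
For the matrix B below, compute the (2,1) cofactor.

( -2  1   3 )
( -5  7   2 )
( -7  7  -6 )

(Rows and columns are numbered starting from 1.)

Delete row 2 and column 1; the remaining 2×2 submatrix is [1 3; 7 -6].
Its determinant is 1·(-6) − 3·7 = -27.
The cofactor carries sign (−1)^(2+1) = −1, so C_{2,1} = −(-27) = 27.

27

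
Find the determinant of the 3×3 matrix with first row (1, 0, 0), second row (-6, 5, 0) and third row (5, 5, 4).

The matrix is lower triangular, so the determinant is the product of the diagonal entries:
det = (1) · (5) · (4) = 20

20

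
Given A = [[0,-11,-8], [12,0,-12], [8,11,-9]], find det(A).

Expand along column 1:
  − 12 · |-11 -8; 11 -9| = −12·(99 − (-88)) = -2244
  + 8 · |-11 -8; 0 -12| = 8·(132 − 0) = 1056
Sum: (-2244) + (1056) = -1188

|A| = -1188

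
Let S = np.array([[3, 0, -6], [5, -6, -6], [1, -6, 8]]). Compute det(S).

-108

Expand along row 1:
  + 3 · |-6 -6; -6 8| = 3·(-48 − 36) = -252
  + (-6) · |5 -6; 1 -6| = (-6)·(-30 − (-6)) = 144
Sum: (-252) + (144) = -108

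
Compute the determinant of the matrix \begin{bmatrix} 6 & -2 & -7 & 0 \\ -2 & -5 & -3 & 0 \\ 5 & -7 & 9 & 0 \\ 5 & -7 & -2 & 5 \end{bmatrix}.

The determinant is -3375.

Expand along column 4 (it has 3 zeros):
  + (5) · M_44   where M_44 = det([6 -2 -7; -2 -5 -3; 5 -7 9]) = -675
det = (+1)·(5)·(-675) = -3375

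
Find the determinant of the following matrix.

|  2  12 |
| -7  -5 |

det = 2·(-5) − 12·(-7) = -10 − (-84) = 74

The determinant is 74.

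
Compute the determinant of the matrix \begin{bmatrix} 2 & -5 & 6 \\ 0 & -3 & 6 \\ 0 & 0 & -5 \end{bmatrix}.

The matrix is upper triangular, so the determinant is the product of the diagonal entries:
det = (2) · (-3) · (-5) = 30

30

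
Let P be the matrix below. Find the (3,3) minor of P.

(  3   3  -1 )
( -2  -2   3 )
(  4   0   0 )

The minor is 0.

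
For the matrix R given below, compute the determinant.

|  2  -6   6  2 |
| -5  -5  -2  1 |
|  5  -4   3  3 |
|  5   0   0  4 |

Expand along row 4 (it has 2 zeros):
  − (5) · M_41   where M_41 = det([-6 6 2; -5 -2 1; -4 3 3]) = 74
  + (4) · M_44   where M_44 = det([2 -6 6; -5 -5 -2; 5 -4 3]) = 194
det = (-1)·(5)·(74) + (+1)·(4)·(194) = 406

|R| = 406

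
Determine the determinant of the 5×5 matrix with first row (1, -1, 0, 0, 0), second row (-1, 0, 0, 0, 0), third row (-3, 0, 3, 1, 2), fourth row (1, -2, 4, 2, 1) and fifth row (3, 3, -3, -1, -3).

The matrix is block lower-triangular with a 2×2 block and a 3×3 block on the diagonal, so its determinant equals the product of the determinants of the diagonal blocks.
det of the 2×2 block = -1
det of the 3×3 block = -2
det = (-1)·(-2) = 2

2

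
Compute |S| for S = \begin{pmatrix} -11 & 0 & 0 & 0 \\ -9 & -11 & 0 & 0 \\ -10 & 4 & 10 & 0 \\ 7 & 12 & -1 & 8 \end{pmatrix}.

S is lower triangular, so det(S) is the product of the diagonal entries:
det = (-11) · (-11) · (10) · (8) = 9680

The determinant is 9680.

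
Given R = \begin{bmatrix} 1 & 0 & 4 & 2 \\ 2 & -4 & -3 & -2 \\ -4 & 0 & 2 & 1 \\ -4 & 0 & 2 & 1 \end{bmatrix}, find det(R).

Expand along column 2 (it has 3 zeros):
  + (-4) · M_22   where M_22 = det([1 4 2; -4 2 1; -4 2 1]) = 0
det = (+1)·(-4)·(0) = 0

det(R) = 0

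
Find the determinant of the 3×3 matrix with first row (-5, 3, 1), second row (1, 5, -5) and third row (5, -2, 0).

-52

Expand along column 3:
  + 1 · |1 5; 5 -2| = 1·(-2 − 25) = -27
  − (-5) · |-5 3; 5 -2| = −(-5)·(10 − 15) = -25
Sum: (-27) + (-25) = -52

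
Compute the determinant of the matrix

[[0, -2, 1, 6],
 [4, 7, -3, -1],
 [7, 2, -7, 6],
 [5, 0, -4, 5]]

Expand along row 1 (it has 1 zero):
  − (-2) · M_12   where M_12 = det([4 -3 -1; 7 -7 6; 5 -4 5]) = -36
  + (1) · M_13   where M_13 = det([4 7 -1; 7 2 6; 5 0 5]) = 15
  − (6) · M_14   where M_14 = det([4 7 -3; 7 2 -7; 5 0 -4]) = -51
det = (-1)·(-2)·(-36) + (+1)·(1)·(15) + (-1)·(6)·(-51) = 249

249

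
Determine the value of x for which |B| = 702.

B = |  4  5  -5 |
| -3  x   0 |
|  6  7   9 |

7

Expanding along the row containing x, det(B) is linear in x: det(B) = (66)·x + (240).
Set (66)·x + (240) = 702  ⇒  (66)·x = 462  ⇒  x = 7.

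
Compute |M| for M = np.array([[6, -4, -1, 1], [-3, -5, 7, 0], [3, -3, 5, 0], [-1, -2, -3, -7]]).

1484

Expand along column 4 (it has 2 zeros):
  − (1) · M_14   where M_14 = det([-3 -5 7; 3 -3 5; -1 -2 -3]) = -140
  + (-7) · M_44   where M_44 = det([6 -4 -1; -3 -5 7; 3 -3 5]) = -192
det = (-1)·(1)·(-140) + (+1)·(-7)·(-192) = 1484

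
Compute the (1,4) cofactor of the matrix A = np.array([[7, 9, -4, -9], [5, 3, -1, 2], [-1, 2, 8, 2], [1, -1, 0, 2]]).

Delete row 1 and column 4; the remaining 3×3 submatrix is [5 3 -1; -1 2 8; 1 -1 0].
Its determinant is 65.
The cofactor carries sign (−1)^(1+4) = −1, so C_{1,4} = −(65) = -65.

The cofactor is -65.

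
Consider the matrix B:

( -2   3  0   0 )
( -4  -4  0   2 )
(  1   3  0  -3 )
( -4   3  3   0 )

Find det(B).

The determinant is 126.

Expand along column 3 (it has 3 zeros):
  − (3) · M_43   where M_43 = det([-2 3 0; -4 -4 2; 1 3 -3]) = -42
det = (-1)·(3)·(-42) = 126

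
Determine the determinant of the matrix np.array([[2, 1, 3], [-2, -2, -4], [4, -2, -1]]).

Expand along column 1:
  + 2 · |-2 -4; -2 -1| = 2·(2 − 8) = -12
  − (-2) · |1 3; -2 -1| = −(-2)·(-1 − (-6)) = 10
  + 4 · |1 3; -2 -4| = 4·(-4 − (-6)) = 8
Sum: (-12) + (10) + (8) = 6

6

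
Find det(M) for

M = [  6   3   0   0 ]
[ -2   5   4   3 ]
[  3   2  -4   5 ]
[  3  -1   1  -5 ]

The determinant is 129.

Expand along row 1 (it has 2 zeros):
  + (6) · M_11   where M_11 = det([5 4 3; 2 -4 5; -1 1 -5]) = 89
  − (3) · M_12   where M_12 = det([-2 4 3; 3 -4 5; 3 1 -5]) = 135
det = (+1)·(6)·(89) + (-1)·(3)·(135) = 129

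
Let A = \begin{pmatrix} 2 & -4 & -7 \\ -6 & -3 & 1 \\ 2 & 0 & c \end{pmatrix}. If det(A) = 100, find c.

Expanding along the column containing c, det(A) is linear in c: det(A) = (-30)·c + (-50).
Set (-30)·c + (-50) = 100  ⇒  (-30)·c = 150  ⇒  c = -5.

c = -5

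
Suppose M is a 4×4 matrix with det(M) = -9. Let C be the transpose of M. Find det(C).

det(Mᵀ) = det(M).
det(C) = (1)·(-9) = -9

-9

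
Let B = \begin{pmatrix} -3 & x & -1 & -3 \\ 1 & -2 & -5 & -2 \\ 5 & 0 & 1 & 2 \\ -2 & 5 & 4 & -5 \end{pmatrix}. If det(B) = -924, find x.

Expanding along the row containing x, det(B) is linear in x: det(B) = (162)·x + (-114).
Set (162)·x + (-114) = -924  ⇒  (162)·x = -810  ⇒  x = -5.

x = -5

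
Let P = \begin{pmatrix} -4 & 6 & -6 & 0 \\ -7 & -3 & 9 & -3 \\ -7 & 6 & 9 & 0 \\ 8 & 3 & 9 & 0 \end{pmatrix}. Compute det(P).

Expand along column 4 (it has 3 zeros):
  + (-3) · M_24   where M_24 = det([-4 6 -6; -7 6 9; 8 3 9]) = 1116
det = (+1)·(-3)·(1116) = -3348

The determinant is -3348.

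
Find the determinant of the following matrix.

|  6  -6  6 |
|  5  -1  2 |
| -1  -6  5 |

18

Expand along row 1:
  + 6 · |-1 2; -6 5| = 6·(-5 − (-12)) = 42
  − (-6) · |5 2; -1 5| = −(-6)·(25 − (-2)) = 162
  + 6 · |5 -1; -1 -6| = 6·(-30 − 1) = -186
Sum: (42) + (162) + (-186) = 18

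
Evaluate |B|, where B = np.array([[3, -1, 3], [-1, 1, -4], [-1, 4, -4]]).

det(B) = 27

Expand along column 1:
  + 3 · |1 -4; 4 -4| = 3·(-4 − (-16)) = 36
  − (-1) · |-1 3; 4 -4| = −(-1)·(4 − 12) = -8
  + (-1) · |-1 3; 1 -4| = (-1)·(4 − 3) = -1
Sum: (36) + (-8) + (-1) = 27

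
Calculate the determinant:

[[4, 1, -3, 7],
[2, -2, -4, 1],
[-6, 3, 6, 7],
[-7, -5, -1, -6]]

The determinant is -105.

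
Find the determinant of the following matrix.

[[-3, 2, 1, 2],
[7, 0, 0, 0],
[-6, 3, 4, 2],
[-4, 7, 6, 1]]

Expand along row 2 (it has 3 zeros):
  − (7) · M_21   where M_21 = det([2 1 2; 3 4 2; 7 6 1]) = -25
det = (-1)·(7)·(-25) = 175

175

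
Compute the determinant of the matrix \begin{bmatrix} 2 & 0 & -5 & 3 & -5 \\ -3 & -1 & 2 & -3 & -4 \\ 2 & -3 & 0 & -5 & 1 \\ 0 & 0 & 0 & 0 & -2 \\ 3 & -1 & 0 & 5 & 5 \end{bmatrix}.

Expand along row 4 (it has 4 zeros):
  − (-2) · M_45   where M_45 = det([2 0 -5 3; -3 -1 2 -3; 2 -3 0 -5; 3 -1 0 5]) = -282
det = (-1)·(-2)·(-282) = -564

-564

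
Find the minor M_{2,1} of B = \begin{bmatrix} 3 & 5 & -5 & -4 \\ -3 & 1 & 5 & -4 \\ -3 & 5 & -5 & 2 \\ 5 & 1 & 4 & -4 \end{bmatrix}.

-150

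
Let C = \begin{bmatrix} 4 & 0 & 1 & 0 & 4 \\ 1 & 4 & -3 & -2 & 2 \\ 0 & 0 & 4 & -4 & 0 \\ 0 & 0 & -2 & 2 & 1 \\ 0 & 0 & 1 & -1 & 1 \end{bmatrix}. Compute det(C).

C is block upper-triangular with a 2×2 block and a 3×3 block on the diagonal, so its determinant equals the product of the determinants of the diagonal blocks.
det of the 2×2 block = 16
det of the 3×3 block = 0
det = (16)·(0) = 0

0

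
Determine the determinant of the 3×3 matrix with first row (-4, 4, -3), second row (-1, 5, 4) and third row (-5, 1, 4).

Expand along column 1:
  + (-4) · |5 4; 1 4| = (-4)·(20 − 4) = -64
  − (-1) · |4 -3; 1 4| = −(-1)·(16 − (-3)) = 19
  + (-5) · |4 -3; 5 4| = (-5)·(16 − (-15)) = -155
Sum: (-64) + (19) + (-155) = -200

-200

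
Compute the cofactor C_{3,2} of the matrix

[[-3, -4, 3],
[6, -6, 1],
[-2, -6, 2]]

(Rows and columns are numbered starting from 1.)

Delete row 3 and column 2; the remaining 2×2 submatrix is [-3 3; 6 1].
Its determinant is (-3)·1 − 3·6 = -21.
The cofactor carries sign (−1)^(3+2) = −1, so C_{3,2} = −(-21) = 21.

21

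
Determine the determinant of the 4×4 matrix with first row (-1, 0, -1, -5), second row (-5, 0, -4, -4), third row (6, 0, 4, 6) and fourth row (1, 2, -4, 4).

-36

Expand along column 2 (it has 3 zeros):
  + (2) · M_42   where M_42 = det([-1 -1 -5; -5 -4 -4; 6 4 6]) = -18
det = (+1)·(2)·(-18) = -36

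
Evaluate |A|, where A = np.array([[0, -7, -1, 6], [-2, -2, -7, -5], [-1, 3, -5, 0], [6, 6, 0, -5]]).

det(A) = -2323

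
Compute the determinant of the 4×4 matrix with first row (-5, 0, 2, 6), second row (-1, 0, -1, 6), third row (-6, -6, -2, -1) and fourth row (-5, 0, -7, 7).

Expand along column 2 (it has 3 zeros):
  − (-6) · M_32   where M_32 = det([-5 2 6; -1 -1 6; -5 -7 7]) = -209
det = (-1)·(-6)·(-209) = -1254

The determinant is -1254.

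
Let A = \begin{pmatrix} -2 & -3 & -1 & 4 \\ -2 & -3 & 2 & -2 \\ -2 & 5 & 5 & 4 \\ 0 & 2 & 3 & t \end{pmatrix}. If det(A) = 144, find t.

0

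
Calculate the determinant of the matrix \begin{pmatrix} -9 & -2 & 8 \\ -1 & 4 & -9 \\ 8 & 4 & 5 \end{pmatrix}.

-658

Expand along row 1:
  + (-9) · |4 -9; 4 5| = (-9)·(20 − (-36)) = -504
  − (-2) · |-1 -9; 8 5| = −(-2)·(-5 − (-72)) = 134
  + 8 · |-1 4; 8 4| = 8·(-4 − 32) = -288
Sum: (-504) + (134) + (-288) = -658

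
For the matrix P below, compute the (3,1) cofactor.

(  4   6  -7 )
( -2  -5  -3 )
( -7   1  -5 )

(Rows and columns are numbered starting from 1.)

Delete row 3 and column 1; the remaining 2×2 submatrix is [6 -7; -5 -3].
Its determinant is 6·(-3) − (-7)·(-5) = -53.
The cofactor carries sign (−1)^(3+1) = +1, so C_{3,1} = +(-53) = -53.

-53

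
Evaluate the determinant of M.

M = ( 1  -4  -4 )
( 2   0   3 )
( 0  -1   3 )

Expand along column 1:
  + 1 · |0 3; -1 3| = 1·(0 − (-3)) = 3
  − 2 · |-4 -4; -1 3| = −2·(-12 − 4) = 32
Sum: (3) + (32) = 35

det(M) = 35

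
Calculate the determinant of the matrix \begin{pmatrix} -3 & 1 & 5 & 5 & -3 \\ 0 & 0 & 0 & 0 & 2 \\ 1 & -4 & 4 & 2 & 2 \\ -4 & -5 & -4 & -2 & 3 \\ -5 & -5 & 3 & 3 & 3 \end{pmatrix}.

Expand along row 2 (it has 4 zeros):
  − (2) · M_25   where M_25 = det([-3 1 5 5; 1 -4 4 2; -4 -5 -4 -2; -5 -5 3 3]) = 120
det = (-1)·(2)·(120) = -240

-240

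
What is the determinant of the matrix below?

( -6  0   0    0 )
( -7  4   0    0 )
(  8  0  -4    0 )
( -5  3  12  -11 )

The matrix is lower triangular, so the determinant is the product of the diagonal entries:
det = (-6) · (4) · (-4) · (-11) = -1056

-1056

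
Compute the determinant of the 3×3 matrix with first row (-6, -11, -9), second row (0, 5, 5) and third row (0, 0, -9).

270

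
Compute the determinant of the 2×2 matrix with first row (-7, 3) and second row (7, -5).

14

det = (-7)·(-5) − 3·7 = 35 − 21 = 14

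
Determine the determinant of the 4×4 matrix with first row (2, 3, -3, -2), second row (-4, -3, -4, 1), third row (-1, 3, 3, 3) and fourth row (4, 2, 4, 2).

Expand along row 1:
  + (2) · M_11   where M_11 = det([-3 -4 1; 3 3 3; 2 4 2]) = 24
  − (3) · M_12   where M_12 = det([-4 -4 1; -1 3 3; 4 4 2]) = -48
  + (-3) · M_13   where M_13 = det([-4 -3 1; -1 3 3; 4 2 2]) = -56
  − (-2) · M_14   where M_14 = det([-4 -3 -4; -1 3 3; 4 2 4]) = -16
det = (+1)·(2)·(24) + (-1)·(3)·(-48) + (+1)·(-3)·(-56) + (-1)·(-2)·(-16) = 328

328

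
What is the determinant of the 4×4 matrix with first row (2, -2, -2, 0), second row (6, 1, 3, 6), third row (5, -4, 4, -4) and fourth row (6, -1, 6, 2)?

Expand along row 1 (it has 1 zero):
  + (2) · M_11   where M_11 = det([1 3 6; -4 4 -4; -1 6 2]) = -52
  − (-2) · M_12   where M_12 = det([6 3 6; 5 4 -4; 6 6 2]) = 126
  + (-2) · M_13   where M_13 = det([6 1 6; 5 -4 -4; 6 -1 2]) = 8
det = (+1)·(2)·(-52) + (-1)·(-2)·(126) + (+1)·(-2)·(8) = 132

132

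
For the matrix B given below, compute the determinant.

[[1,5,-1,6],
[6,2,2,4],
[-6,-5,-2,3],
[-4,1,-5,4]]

|B| = -780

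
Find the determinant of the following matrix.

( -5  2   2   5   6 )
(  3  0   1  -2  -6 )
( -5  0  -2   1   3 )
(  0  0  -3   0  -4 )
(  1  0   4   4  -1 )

-714

Expand along column 2 (it has 4 zeros):
  − (2) · M_12   where M_12 = det([3 1 -2 -6; -5 -2 1 3; 0 -3 0 -4; 1 4 4 -1]) = 357
det = (-1)·(2)·(357) = -714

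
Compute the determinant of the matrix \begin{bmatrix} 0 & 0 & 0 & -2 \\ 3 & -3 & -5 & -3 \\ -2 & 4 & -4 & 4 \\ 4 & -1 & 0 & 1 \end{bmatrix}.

The determinant is 212.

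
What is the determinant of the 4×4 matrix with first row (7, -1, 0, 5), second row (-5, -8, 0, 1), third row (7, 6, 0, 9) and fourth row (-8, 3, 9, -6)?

4212

Expand along column 3 (it has 3 zeros):
  − (9) · M_43   where M_43 = det([7 -1 5; -5 -8 1; 7 6 9]) = -468
det = (-1)·(9)·(-468) = 4212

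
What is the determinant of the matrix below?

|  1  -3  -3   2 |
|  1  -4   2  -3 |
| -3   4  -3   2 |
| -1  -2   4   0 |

The determinant is 207.

Expand along row 4 (it has 1 zero):
  − (-1) · M_41   where M_41 = det([-3 -3 2; -4 2 -3; 4 -3 2]) = 35
  + (-2) · M_42   where M_42 = det([1 -3 2; 1 2 -3; -3 -3 2]) = -20
  − (4) · M_43   where M_43 = det([1 -3 2; 1 -4 -3; -3 4 2]) = -33
det = (-1)·(-1)·(35) + (+1)·(-2)·(-20) + (-1)·(4)·(-33) = 207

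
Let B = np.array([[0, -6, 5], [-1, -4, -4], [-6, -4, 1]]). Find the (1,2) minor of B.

-25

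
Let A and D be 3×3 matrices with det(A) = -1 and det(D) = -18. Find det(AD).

det(AD) = det(A)·det(D) = (-1)·(-18) = 18

The determinant is 18.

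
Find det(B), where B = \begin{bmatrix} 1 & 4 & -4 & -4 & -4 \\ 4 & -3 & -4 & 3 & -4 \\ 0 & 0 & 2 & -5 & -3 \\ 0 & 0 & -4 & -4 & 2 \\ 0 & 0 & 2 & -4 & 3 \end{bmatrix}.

|B| = 3040

B is block upper-triangular with a 2×2 block and a 3×3 block on the diagonal, so its determinant equals the product of the determinants of the diagonal blocks.
det of the 2×2 block = -19
det of the 3×3 block = -160
det = (-19)·(-160) = 3040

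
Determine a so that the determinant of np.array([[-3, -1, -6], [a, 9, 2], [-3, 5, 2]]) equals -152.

Expanding along the column containing a, det(A) is linear in a: det(A) = (-28)·a + (-180).
Set (-28)·a + (-180) = -152  ⇒  (-28)·a = 28  ⇒  a = -1.

a = -1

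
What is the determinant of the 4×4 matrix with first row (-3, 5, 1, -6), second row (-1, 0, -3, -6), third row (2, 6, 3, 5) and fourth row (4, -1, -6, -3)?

The determinant is 133.

Expand along row 2 (it has 1 zero):
  − (-1) · M_21   where M_21 = det([5 1 -6; 6 3 5; -1 -6 -3]) = 316
  − (-3) · M_23   where M_23 = det([-3 5 -6; 2 6 5; 4 -1 -3]) = 325
  + (-6) · M_24   where M_24 = det([-3 5 1; 2 6 3; 4 -1 -6]) = 193
det = (-1)·(-1)·(316) + (-1)·(-3)·(325) + (+1)·(-6)·(193) = 133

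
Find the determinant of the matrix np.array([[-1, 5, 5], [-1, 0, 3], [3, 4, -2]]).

Expand along column 2:
  − 5 · |-1 3; 3 -2| = −5·(2 − 9) = 35
  − 4 · |-1 5; -1 3| = −4·(-3 − (-5)) = -8
Sum: (35) + (-8) = 27

27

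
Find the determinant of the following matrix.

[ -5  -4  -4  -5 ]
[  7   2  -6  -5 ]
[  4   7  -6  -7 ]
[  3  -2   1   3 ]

Expand along row 1:
  + (-5) · M_11   where M_11 = det([2 -6 -5; 7 -6 -7; -2 1 3]) = 45
  − (-4) · M_12   where M_12 = det([7 -6 -5; 4 -6 -7; 3 1 3]) = 11
  + (-4) · M_13   where M_13 = det([7 2 -5; 4 7 -7; 3 -2 3]) = 128
  − (-5) · M_14   where M_14 = det([7 2 -6; 4 7 -6; 3 -2 1]) = 95
det = (+1)·(-5)·(45) + (-1)·(-4)·(11) + (+1)·(-4)·(128) + (-1)·(-5)·(95) = -218

The determinant is -218.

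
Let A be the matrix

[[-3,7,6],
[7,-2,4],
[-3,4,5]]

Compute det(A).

-119

Expand along column 1:
  + (-3) · |-2 4; 4 5| = (-3)·(-10 − 16) = 78
  − 7 · |7 6; 4 5| = −7·(35 − 24) = -77
  + (-3) · |7 6; -2 4| = (-3)·(28 − (-12)) = -120
Sum: (78) + (-77) + (-120) = -119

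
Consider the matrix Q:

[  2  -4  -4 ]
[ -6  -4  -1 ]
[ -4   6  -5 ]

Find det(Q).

364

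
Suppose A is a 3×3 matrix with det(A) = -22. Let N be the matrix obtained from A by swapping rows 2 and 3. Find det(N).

Swapping two rows multiplies the determinant by −1.
det(N) = (-1)·(-22) = 22

The determinant is 22.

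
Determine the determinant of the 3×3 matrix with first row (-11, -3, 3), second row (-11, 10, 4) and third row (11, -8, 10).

-1980

Expand along row 1:
  + (-11) · |10 4; -8 10| = (-11)·(100 − (-32)) = -1452
  − (-3) · |-11 4; 11 10| = −(-3)·(-110 − 44) = -462
  + 3 · |-11 10; 11 -8| = 3·(88 − 110) = -66
Sum: (-1452) + (-462) + (-66) = -1980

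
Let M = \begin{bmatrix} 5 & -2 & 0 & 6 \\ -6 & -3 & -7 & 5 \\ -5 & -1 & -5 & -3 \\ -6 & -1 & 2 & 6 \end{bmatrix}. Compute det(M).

-488

Expand along row 1 (it has 1 zero):
  + (5) · M_11   where M_11 = det([-3 -7 5; -1 -5 -3; -1 2 6]) = -26
  − (-2) · M_12   where M_12 = det([-6 -7 5; -5 -5 -3; -6 2 6]) = -392
  − (6) · M_14   where M_14 = det([-6 -3 -7; -5 -1 -5; -6 -1 2]) = -71
det = (+1)·(5)·(-26) + (-1)·(-2)·(-392) + (-1)·(6)·(-71) = -488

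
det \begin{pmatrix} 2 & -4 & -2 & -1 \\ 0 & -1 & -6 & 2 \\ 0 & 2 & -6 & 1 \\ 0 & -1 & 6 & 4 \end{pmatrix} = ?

Expand along column 1 (it has 3 zeros):
  + (2) · M_11   where M_11 = det([-1 -6 2; 2 -6 1; -1 6 4]) = 96
det = (+1)·(2)·(96) = 192

The determinant is 192.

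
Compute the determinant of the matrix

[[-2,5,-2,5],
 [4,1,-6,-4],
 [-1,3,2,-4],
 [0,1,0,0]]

-94

Expand along row 4 (it has 3 zeros):
  + (1) · M_42   where M_42 = det([-2 -2 5; 4 -6 -4; -1 2 -4]) = -94
det = (+1)·(1)·(-94) = -94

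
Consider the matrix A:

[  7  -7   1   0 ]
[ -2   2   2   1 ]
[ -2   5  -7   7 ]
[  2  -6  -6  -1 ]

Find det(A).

The determinant is -720.

Expand along row 1 (it has 1 zero):
  + (7) · M_11   where M_11 = det([2 2 1; 5 -7 7; -6 -6 -1]) = -48
  − (-7) · M_12   where M_12 = det([-2 2 1; -2 -7 7; 2 -6 -1]) = -48
  + (1) · M_13   where M_13 = det([-2 2 1; -2 5 7; 2 -6 -1]) = -48
det = (+1)·(7)·(-48) + (-1)·(-7)·(-48) + (+1)·(1)·(-48) = -720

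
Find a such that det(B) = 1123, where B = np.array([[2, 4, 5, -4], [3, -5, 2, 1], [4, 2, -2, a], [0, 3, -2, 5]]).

Expanding along the row containing a, det(B) is linear in a: det(B) = (-77)·a + (1046).
Set (-77)·a + (1046) = 1123  ⇒  (-77)·a = 77  ⇒  a = -1.

-1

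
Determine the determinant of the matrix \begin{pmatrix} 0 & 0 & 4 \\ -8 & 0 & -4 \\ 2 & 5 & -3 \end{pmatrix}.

-160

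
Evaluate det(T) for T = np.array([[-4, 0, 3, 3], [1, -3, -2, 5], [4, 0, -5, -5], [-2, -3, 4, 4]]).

The determinant is 168.

Expand along column 2 (it has 2 zeros):
  + (-3) · M_22   where M_22 = det([-4 3 3; 4 -5 -5; -2 4 4]) = 0
  + (-3) · M_42   where M_42 = det([-4 3 3; 1 -2 5; 4 -5 -5]) = -56
det = (+1)·(-3)·(0) + (+1)·(-3)·(-56) = 168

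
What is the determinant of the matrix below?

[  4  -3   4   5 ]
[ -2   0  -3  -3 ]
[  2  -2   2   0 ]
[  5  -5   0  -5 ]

Expand along row 2 (it has 1 zero):
  − (-2) · M_21   where M_21 = det([-3 4 5; -2 2 0; -5 0 -5]) = 40
  − (-3) · M_23   where M_23 = det([4 -3 5; 2 -2 0; 5 -5 -5]) = 10
  + (-3) · M_24   where M_24 = det([4 -3 4; 2 -2 2; 5 -5 0]) = 10
det = (-1)·(-2)·(40) + (-1)·(-3)·(10) + (+1)·(-3)·(10) = 80

80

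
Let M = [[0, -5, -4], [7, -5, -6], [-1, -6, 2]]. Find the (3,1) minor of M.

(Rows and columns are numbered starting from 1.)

Delete row 3 and column 1; the remaining 2×2 submatrix is [-5 -4; -5 -6].
Its determinant is (-5)·(-6) − (-4)·(-5) = 10.

The minor is 10.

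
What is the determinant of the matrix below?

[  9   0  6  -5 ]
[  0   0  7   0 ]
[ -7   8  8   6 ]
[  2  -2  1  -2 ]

Expand along row 2 (it has 3 zeros):
  − (7) · M_23   where M_23 = det([9 0 -5; -7 8 6; 2 -2 -2]) = -26
det = (-1)·(7)·(-26) = 182

The determinant is 182.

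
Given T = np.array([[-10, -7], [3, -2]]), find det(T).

det(T) = (-10)·(-2) − (-7)·3 = 20 − (-21) = 41

41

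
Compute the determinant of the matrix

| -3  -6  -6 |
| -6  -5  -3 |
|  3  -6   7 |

The determinant is -345.

Expand along column 1:
  + (-3) · |-5 -3; -6 7| = (-3)·(-35 − 18) = 159
  − (-6) · |-6 -6; -6 7| = −(-6)·(-42 − 36) = -468
  + 3 · |-6 -6; -5 -3| = 3·(18 − 30) = -36
Sum: (159) + (-468) + (-36) = -345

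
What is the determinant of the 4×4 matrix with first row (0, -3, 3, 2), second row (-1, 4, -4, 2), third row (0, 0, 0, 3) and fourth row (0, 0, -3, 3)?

-27

The matrix is block upper-triangular with a 2×2 block and a 2×2 block on the diagonal, so its determinant equals the product of the determinants of the diagonal blocks.
det of the 2×2 block = -3
det of the 2×2 block = 9
det = (-3)·(9) = -27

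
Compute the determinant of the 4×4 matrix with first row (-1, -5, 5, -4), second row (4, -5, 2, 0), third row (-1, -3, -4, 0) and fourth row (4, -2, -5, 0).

Expand along column 4 (it has 3 zeros):
  − (-4) · M_14   where M_14 = det([4 -5 2; -1 -3 -4; 4 -2 -5]) = 161
det = (-1)·(-4)·(161) = 644

The determinant is 644.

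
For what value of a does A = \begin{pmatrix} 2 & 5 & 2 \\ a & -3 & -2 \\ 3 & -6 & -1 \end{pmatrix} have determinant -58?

Expanding along the row containing a, det(A) is linear in a: det(A) = (-7)·a + (-30).
Set (-7)·a + (-30) = -58  ⇒  (-7)·a = -28  ⇒  a = 4.

a = 4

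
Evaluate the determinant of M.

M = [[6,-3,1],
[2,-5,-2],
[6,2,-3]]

166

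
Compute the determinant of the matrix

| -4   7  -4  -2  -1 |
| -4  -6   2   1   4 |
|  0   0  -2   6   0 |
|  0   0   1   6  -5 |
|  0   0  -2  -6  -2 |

The matrix is block upper-triangular with a 2×2 block and a 3×3 block on the diagonal, so its determinant equals the product of the determinants of the diagonal blocks.
det of the 2×2 block = 52
det of the 3×3 block = 156
det = (52)·(156) = 8112

8112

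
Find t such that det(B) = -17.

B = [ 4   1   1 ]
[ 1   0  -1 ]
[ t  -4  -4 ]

1

Expanding along the row containing t, det(B) is linear in t: det(B) = (-1)·t + (-16).
Set (-1)·t + (-16) = -17  ⇒  (-1)·t = -1  ⇒  t = 1.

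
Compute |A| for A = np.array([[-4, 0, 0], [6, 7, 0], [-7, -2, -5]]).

A is lower triangular, so det(A) is the product of the diagonal entries:
det = (-4) · (7) · (-5) = 140

The determinant is 140.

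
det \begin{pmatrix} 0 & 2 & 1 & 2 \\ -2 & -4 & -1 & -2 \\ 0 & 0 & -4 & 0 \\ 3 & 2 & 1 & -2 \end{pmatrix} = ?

Expand along row 3 (it has 3 zeros):
  + (-4) · M_33   where M_33 = det([0 2 2; -2 -4 -2; 3 2 -2]) = -4
det = (+1)·(-4)·(-4) = 16

The determinant is 16.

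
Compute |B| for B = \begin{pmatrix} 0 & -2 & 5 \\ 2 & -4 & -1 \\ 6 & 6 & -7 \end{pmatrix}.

det(B) = 164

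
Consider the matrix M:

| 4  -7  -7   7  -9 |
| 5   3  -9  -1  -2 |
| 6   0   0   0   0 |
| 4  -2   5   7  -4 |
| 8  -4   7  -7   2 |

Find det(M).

Expand along row 3 (it has 4 zeros):
  + (6) · M_31   where M_31 = det([-7 -7 7 -9; 3 -9 -1 -2; -2 5 7 -4; -4 7 -7 2]) = -2812
det = (+1)·(6)·(-2812) = -16872

-16872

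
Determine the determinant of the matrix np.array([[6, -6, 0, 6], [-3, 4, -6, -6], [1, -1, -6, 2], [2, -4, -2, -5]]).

The determinant is 552.

Expand along row 1 (it has 1 zero):
  + (6) · M_11   where M_11 = det([4 -6 -6; -1 -6 2; -4 -2 -5]) = 346
  − (-6) · M_12   where M_12 = det([-3 -6 -6; 1 -6 2; 2 -2 -5]) = -216
  − (6) · M_14   where M_14 = det([-3 4 -6; 1 -1 -6; 2 -4 -2]) = 38
det = (+1)·(6)·(346) + (-1)·(-6)·(-216) + (-1)·(6)·(38) = 552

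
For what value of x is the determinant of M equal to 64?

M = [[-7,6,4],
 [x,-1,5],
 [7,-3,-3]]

-8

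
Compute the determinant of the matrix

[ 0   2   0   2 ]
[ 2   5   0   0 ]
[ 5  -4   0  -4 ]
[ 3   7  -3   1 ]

Expand along column 3 (it has 3 zeros):
  − (-3) · M_43   where M_43 = det([0 2 2; 2 5 0; 5 -4 -4]) = -50
det = (-1)·(-3)·(-50) = -150

-150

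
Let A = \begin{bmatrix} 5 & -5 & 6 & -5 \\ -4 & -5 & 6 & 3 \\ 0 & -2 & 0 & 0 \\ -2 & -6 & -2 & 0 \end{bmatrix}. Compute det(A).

Expand along row 3 (it has 3 zeros):
  − (-2) · M_32   where M_32 = det([5 6 -5; -4 6 3; -2 -2 0]) = -106
det = (-1)·(-2)·(-106) = -212

|A| = -212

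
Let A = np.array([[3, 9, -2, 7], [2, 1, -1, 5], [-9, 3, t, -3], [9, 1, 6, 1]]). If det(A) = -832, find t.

Expanding along the column containing t, det(A) is linear in t: det(A) = (326)·t + (1776).
Set (326)·t + (1776) = -832  ⇒  (326)·t = -2608  ⇒  t = -8.

t = -8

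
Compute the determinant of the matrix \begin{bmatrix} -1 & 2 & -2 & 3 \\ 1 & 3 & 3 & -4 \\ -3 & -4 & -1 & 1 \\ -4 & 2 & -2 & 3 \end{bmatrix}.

Expand along row 1:
  + (-1) · M_11   where M_11 = det([3 3 -4; -4 -1 1; 2 -2 3]) = -1
  − (2) · M_12   where M_12 = det([1 3 -4; -3 -1 1; -4 -2 3]) = 6
  + (-2) · M_13   where M_13 = det([1 3 -4; -3 -4 1; -4 2 3]) = 89
  − (3) · M_14   where M_14 = det([1 3 3; -3 -4 -1; -4 2 -2]) = -62
det = (+1)·(-1)·(-1) + (-1)·(2)·(6) + (+1)·(-2)·(89) + (-1)·(3)·(-62) = -3

-3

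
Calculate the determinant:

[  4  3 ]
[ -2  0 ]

6

det = 4·0 − 3·(-2) = 0 − (-6) = 6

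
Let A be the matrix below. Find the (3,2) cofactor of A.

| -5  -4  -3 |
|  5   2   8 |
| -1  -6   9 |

25

Delete row 3 and column 2; the remaining 2×2 submatrix is [-5 -3; 5 8].
Its determinant is (-5)·8 − (-3)·5 = -25.
The cofactor carries sign (−1)^(3+2) = −1, so C_{3,2} = −(-25) = 25.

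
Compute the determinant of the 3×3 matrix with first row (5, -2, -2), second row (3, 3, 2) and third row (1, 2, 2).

12

Expand along row 1:
  + 5 · |3 2; 2 2| = 5·(6 − 4) = 10
  − (-2) · |3 2; 1 2| = −(-2)·(6 − 2) = 8
  + (-2) · |3 3; 1 2| = (-2)·(6 − 3) = -6
Sum: (10) + (8) + (-6) = 12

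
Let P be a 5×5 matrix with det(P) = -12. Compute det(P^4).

det(P^4) = (det P)^4 = (-12)^4 = 20736

The determinant is 20736.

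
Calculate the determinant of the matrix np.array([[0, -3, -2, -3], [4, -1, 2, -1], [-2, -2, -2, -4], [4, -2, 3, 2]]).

Expand along row 1 (it has 1 zero):
  − (-3) · M_12   where M_12 = det([4 2 -1; -2 -2 -4; 4 3 2]) = 6
  + (-2) · M_13   where M_13 = det([4 -1 -1; -2 -2 -4; 4 -2 2]) = -48
  − (-3) · M_14   where M_14 = det([4 -1 2; -2 -2 -2; 4 -2 3]) = -14
det = (-1)·(-3)·(6) + (+1)·(-2)·(-48) + (-1)·(-3)·(-14) = 72

72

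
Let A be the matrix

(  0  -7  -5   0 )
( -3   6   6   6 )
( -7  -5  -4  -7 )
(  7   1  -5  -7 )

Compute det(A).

The determinant is 1407.

Expand along row 1 (it has 2 zeros):
  − (-7) · M_12   where M_12 = det([-3 6 6; -7 -4 -7; 7 -5 -7]) = -189
  + (-5) · M_13   where M_13 = det([-3 6 6; -7 -5 -7; 7 1 -7]) = -546
det = (-1)·(-7)·(-189) + (+1)·(-5)·(-546) = 1407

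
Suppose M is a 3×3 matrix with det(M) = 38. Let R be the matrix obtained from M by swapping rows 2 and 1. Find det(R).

|R| = -38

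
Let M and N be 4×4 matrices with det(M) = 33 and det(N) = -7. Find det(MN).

det(MN) = det(M)·det(N) = (33)·(-7) = -231

det(MN) = -231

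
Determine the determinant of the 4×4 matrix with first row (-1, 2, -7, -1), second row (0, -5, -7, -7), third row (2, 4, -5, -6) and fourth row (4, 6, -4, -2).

The determinant is -1088.

Expand along row 2 (it has 1 zero):
  + (-5) · M_22   where M_22 = det([-1 -7 -1; 2 -5 -6; 4 -4 -2]) = 142
  − (-7) · M_23   where M_23 = det([-1 2 -1; 2 4 -6; 4 6 -2]) = -64
  + (-7) · M_24   where M_24 = det([-1 2 -7; 2 4 -5; 4 6 -4]) = -10
det = (+1)·(-5)·(142) + (-1)·(-7)·(-64) + (+1)·(-7)·(-10) = -1088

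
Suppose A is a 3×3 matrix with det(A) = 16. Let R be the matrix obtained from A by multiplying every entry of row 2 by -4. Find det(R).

Scaling one row by -4 multiplies the determinant by -4.
det(R) = (-4)·(16) = -64

-64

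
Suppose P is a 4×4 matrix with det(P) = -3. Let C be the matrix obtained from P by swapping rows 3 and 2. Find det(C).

Swapping two rows multiplies the determinant by −1.
det(C) = (-1)·(-3) = 3

3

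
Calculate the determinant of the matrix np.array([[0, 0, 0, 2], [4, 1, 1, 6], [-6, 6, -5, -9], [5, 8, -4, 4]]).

Expand along row 1 (it has 3 zeros):
  − (2) · M_14   where M_14 = det([4 1 1; -6 6 -5; 5 8 -4]) = -63
det = (-1)·(2)·(-63) = 126

The determinant is 126.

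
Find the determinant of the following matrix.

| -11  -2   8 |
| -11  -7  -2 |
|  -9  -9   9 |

945

Expand along row 1:
  + (-11) · |-7 -2; -9 9| = (-11)·(-63 − 18) = 891
  − (-2) · |-11 -2; -9 9| = −(-2)·(-99 − 18) = -234
  + 8 · |-11 -7; -9 -9| = 8·(99 − 63) = 288
Sum: (891) + (-234) + (288) = 945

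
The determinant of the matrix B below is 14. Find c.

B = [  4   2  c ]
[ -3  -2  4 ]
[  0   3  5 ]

-8

Expanding along the row containing c, det(B) is linear in c: det(B) = (-9)·c + (-58).
Set (-9)·c + (-58) = 14  ⇒  (-9)·c = 72  ⇒  c = -8.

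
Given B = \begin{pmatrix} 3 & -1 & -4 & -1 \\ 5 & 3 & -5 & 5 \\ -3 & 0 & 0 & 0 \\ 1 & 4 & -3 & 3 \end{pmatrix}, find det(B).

det(B) = 165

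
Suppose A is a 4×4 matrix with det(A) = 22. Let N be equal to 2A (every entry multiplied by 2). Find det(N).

For a 4×4 matrix, det(2A) = 2^4·det(A) = 16·det(A).
det(N) = (16)·(22) = 352

The determinant is 352.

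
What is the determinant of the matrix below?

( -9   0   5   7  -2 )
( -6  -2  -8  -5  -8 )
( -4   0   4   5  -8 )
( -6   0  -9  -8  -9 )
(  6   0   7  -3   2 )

Expand along column 2 (it has 4 zeros):
  + (-2) · M_22   where M_22 = det([-9 5 7 -2; -4 4 5 -8; -6 -9 -8 -9; 6 7 -3 2]) = 8199
det = (+1)·(-2)·(8199) = -16398

-16398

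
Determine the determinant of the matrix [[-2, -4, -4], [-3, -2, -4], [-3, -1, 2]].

The determinant is -44.

Expand along row 1:
  + (-2) · |-2 -4; -1 2| = (-2)·(-4 − 4) = 16
  − (-4) · |-3 -4; -3 2| = −(-4)·(-6 − 12) = -72
  + (-4) · |-3 -2; -3 -1| = (-4)·(3 − 6) = 12
Sum: (16) + (-72) + (12) = -44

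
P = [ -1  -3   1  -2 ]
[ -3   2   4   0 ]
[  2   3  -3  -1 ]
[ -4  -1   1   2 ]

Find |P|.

Expand along row 2 (it has 1 zero):
  − (-3) · M_21   where M_21 = det([-3 1 -2; 3 -3 -1; -1 1 2]) = 10
  + (2) · M_22   where M_22 = det([-1 1 -2; 2 -3 -1; -4 1 2]) = 25
  − (4) · M_23   where M_23 = det([-1 -3 -2; 2 3 -1; -4 -1 2]) = -25
det = (-1)·(-3)·(10) + (+1)·(2)·(25) + (-1)·(4)·(-25) = 180

det(P) = 180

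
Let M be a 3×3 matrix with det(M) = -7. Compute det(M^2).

det(M^2) = (det M)^2 = (-7)^2 = 49

The determinant is 49.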